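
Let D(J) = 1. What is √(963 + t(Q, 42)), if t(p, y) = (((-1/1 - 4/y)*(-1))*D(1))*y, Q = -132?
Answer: √1009 ≈ 31.765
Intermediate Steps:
t(p, y) = y*(1 + 4/y) (t(p, y) = (((-1/1 - 4/y)*(-1))*1)*y = (((-1*1 - 4/y)*(-1))*1)*y = (((-1 - 4/y)*(-1))*1)*y = ((1 + 4/y)*1)*y = (1 + 4/y)*y = y*(1 + 4/y))
√(963 + t(Q, 42)) = √(963 + (4 + 42)) = √(963 + 46) = √1009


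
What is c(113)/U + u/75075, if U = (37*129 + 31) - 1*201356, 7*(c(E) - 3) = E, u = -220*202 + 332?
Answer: -619353769/1054010100 ≈ -0.58762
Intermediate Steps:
u = -44108 (u = -44440 + 332 = -44108)
c(E) = 3 + E/7
U = -196552 (U = (4773 + 31) - 201356 = 4804 - 201356 = -196552)
c(113)/U + u/75075 = (3 + (⅐)*113)/(-196552) - 44108/75075 = (3 + 113/7)*(-1/196552) - 44108*1/75075 = (134/7)*(-1/196552) - 44108/75075 = -67/687932 - 44108/75075 = -619353769/1054010100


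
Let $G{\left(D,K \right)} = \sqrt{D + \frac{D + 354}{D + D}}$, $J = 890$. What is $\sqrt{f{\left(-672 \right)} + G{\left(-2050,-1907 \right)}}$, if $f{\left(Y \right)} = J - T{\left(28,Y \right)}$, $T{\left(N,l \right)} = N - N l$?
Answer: $\frac{\sqrt{-754516850 + 1435 i \sqrt{1757834}}}{205} \approx 0.16894 + 133.99 i$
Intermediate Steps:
$T{\left(N,l \right)} = N - N l$
$f{\left(Y \right)} = 862 + 28 Y$ ($f{\left(Y \right)} = 890 - 28 \left(1 - Y\right) = 890 - \left(28 - 28 Y\right) = 890 + \left(-28 + 28 Y\right) = 862 + 28 Y$)
$G{\left(D,K \right)} = \sqrt{D + \frac{354 + D}{2 D}}$
$\sqrt{f{\left(-672 \right)} + G{\left(-2050,-1907 \right)}} = \sqrt{\left(862 + 28 \left(-672\right)\right) + \frac{\sqrt{2 + 4 \left(-2050\right) + \frac{708}{-2050}}}{2}} = \sqrt{\left(862 - 18816\right) + \frac{\sqrt{2 - 8200 + 708 \left(- \frac{1}{2050}\right)}}{2}} = \sqrt{-17954 + \frac{\sqrt{2 - 8200 - \frac{354}{1025}}}{2}} = \sqrt{-17954 + \frac{\sqrt{- \frac{8403304}{1025}}}{2}} = \sqrt{-17954 + \frac{\frac{14}{205} i \sqrt{1757834}}{2}} = \sqrt{-17954 + \frac{7 i \sqrt{1757834}}{205}}$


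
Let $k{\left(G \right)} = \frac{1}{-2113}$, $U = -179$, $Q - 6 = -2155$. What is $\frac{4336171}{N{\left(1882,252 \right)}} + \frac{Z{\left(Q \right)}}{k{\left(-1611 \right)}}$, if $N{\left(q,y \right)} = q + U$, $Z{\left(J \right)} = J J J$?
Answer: $\frac{35712758054461782}{1703} \approx 2.0971 \cdot 10^{13}$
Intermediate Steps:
$Q = -2149$ ($Q = 6 - 2155 = -2149$)
$Z{\left(J \right)} = J^{3}$ ($Z{\left(J \right)} = J^{2} J = J^{3}$)
$N{\left(q,y \right)} = -179 + q$ ($N{\left(q,y \right)} = q - 179 = -179 + q$)
$k{\left(G \right)} = - \frac{1}{2113}$
$\frac{4336171}{N{\left(1882,252 \right)}} + \frac{Z{\left(Q \right)}}{k{\left(-1611 \right)}} = \frac{4336171}{-179 + 1882} + \frac{\left(-2149\right)^{3}}{- \frac{1}{2113}} = \frac{4336171}{1703} - -20970497974237 = 4336171 \cdot \frac{1}{1703} + 20970497974237 = \frac{4336171}{1703} + 20970497974237 = \frac{35712758054461782}{1703}$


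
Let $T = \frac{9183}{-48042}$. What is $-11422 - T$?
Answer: $- \frac{182908847}{16014} \approx -11422.0$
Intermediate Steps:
$T = - \frac{3061}{16014}$ ($T = 9183 \left(- \frac{1}{48042}\right) = - \frac{3061}{16014} \approx -0.19115$)
$-11422 - T = -11422 - - \frac{3061}{16014} = -11422 + \frac{3061}{16014} = - \frac{182908847}{16014}$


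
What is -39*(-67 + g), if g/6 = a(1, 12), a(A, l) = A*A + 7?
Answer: 741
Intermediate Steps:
a(A, l) = 7 + A² (a(A, l) = A² + 7 = 7 + A²)
g = 48 (g = 6*(7 + 1²) = 6*(7 + 1) = 6*8 = 48)
-39*(-67 + g) = -39*(-67 + 48) = -39*(-19) = 741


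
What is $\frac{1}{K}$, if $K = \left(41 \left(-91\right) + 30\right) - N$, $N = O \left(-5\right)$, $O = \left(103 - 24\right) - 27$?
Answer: $- \frac{1}{3441} \approx -0.00029061$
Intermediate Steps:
$O = 52$ ($O = 79 - 27 = 52$)
$N = -260$ ($N = 52 \left(-5\right) = -260$)
$K = -3441$ ($K = \left(41 \left(-91\right) + 30\right) - -260 = \left(-3731 + 30\right) + 260 = -3701 + 260 = -3441$)
$\frac{1}{K} = \frac{1}{-3441} = - \frac{1}{3441}$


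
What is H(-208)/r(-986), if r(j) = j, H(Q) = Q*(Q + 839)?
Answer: 65624/493 ≈ 133.11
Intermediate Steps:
H(Q) = Q*(839 + Q)
H(-208)/r(-986) = -208*(839 - 208)/(-986) = -208*631*(-1/986) = -131248*(-1/986) = 65624/493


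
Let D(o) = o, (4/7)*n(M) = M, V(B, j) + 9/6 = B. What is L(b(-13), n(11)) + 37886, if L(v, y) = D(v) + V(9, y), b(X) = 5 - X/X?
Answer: 75795/2 ≈ 37898.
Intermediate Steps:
V(B, j) = -3/2 + B
n(M) = 7*M/4
b(X) = 4 (b(X) = 5 - 1*1 = 5 - 1 = 4)
L(v, y) = 15/2 + v (L(v, y) = v + (-3/2 + 9) = v + 15/2 = 15/2 + v)
L(b(-13), n(11)) + 37886 = (15/2 + 4) + 37886 = 23/2 + 37886 = 75795/2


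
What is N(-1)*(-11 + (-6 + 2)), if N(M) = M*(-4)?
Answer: -60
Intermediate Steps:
N(M) = -4*M
N(-1)*(-11 + (-6 + 2)) = (-4*(-1))*(-11 + (-6 + 2)) = 4*(-11 - 4) = 4*(-15) = -60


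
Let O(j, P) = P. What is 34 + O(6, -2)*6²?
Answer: -38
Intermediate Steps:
34 + O(6, -2)*6² = 34 - 2*6² = 34 - 2*36 = 34 - 72 = -38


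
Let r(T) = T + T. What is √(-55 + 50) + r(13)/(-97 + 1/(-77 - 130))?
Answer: -2691/10040 + I*√5 ≈ -0.26803 + 2.2361*I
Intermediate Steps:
r(T) = 2*T
√(-55 + 50) + r(13)/(-97 + 1/(-77 - 130)) = √(-55 + 50) + (2*13)/(-97 + 1/(-77 - 130)) = √(-5) + 26/(-97 + 1/(-207)) = I*√5 + 26/(-97 - 1/207) = I*√5 + 26/(-20080/207) = I*√5 - 207/20080*26 = I*√5 - 2691/10040 = -2691/10040 + I*√5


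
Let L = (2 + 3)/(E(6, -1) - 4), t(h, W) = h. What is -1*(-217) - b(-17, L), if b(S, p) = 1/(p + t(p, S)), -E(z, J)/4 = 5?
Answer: 1097/5 ≈ 219.40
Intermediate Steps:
E(z, J) = -20 (E(z, J) = -4*5 = -20)
L = -5/24 (L = (2 + 3)/(-20 - 4) = 5/(-24) = 5*(-1/24) = -5/24 ≈ -0.20833)
b(S, p) = 1/(2*p) (b(S, p) = 1/(p + p) = 1/(2*p))
-1*(-217) - b(-17, L) = -1*(-217) - 1/(2*(-5/24)) = 217 - (-24)/(2*5) = 217 - 1*(-12/5) = 217 + 12/5 = 1097/5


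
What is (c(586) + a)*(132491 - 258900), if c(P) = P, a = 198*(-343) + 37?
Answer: 8506188019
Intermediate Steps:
a = -67877 (a = -67914 + 37 = -67877)
(c(586) + a)*(132491 - 258900) = (586 - 67877)*(132491 - 258900) = -67291*(-126409) = 8506188019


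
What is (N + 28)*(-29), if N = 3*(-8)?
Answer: -116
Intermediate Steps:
N = -24
(N + 28)*(-29) = (-24 + 28)*(-29) = 4*(-29) = -116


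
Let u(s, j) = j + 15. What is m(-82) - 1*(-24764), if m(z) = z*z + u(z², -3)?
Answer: 31500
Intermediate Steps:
u(s, j) = 15 + j
m(z) = 12 + z² (m(z) = z*z + (15 - 3) = z² + 12 = 12 + z²)
m(-82) - 1*(-24764) = (12 + (-82)²) - 1*(-24764) = (12 + 6724) + 24764 = 6736 + 24764 = 31500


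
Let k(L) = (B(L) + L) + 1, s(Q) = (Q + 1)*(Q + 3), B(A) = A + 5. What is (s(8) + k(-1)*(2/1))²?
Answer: 11449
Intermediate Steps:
B(A) = 5 + A
s(Q) = (1 + Q)*(3 + Q)
k(L) = 6 + 2*L (k(L) = ((5 + L) + L) + 1 = (5 + 2*L) + 1 = 6 + 2*L)
(s(8) + k(-1)*(2/1))² = ((3 + 8² + 4*8) + (6 + 2*(-1))*(2/1))² = ((3 + 64 + 32) + (6 - 2)*(2*1))² = (99 + 4*2)² = (99 + 8)² = 107² = 11449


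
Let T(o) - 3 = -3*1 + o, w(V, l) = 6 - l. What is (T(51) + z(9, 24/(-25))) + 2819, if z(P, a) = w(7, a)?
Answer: 71924/25 ≈ 2877.0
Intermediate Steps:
z(P, a) = 6 - a
T(o) = o (T(o) = 3 + (-3*1 + o) = 3 + (-3 + o) = o)
(T(51) + z(9, 24/(-25))) + 2819 = (51 + (6 - 24/(-25))) + 2819 = (51 + (6 - 24*(-1)/25)) + 2819 = (51 + (6 - 1*(-24/25))) + 2819 = (51 + (6 + 24/25)) + 2819 = (51 + 174/25) + 2819 = 1449/25 + 2819 = 71924/25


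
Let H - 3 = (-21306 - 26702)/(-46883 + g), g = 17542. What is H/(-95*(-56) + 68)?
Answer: 136031/158089308 ≈ 0.00086047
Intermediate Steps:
H = 136031/29341 (H = 3 + (-21306 - 26702)/(-46883 + 17542) = 3 - 48008/(-29341) = 3 - 48008*(-1/29341) = 3 + 48008/29341 = 136031/29341 ≈ 4.6362)
H/(-95*(-56) + 68) = 136031/(29341*(-95*(-56) + 68)) = 136031/(29341*(5320 + 68)) = (136031/29341)/5388 = (136031/29341)*(1/5388) = 136031/158089308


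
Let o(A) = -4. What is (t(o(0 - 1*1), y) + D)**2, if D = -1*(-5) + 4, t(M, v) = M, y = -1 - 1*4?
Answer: 25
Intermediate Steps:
y = -5 (y = -1 - 4 = -5)
D = 9 (D = 5 + 4 = 9)
(t(o(0 - 1*1), y) + D)**2 = (-4 + 9)**2 = 5**2 = 25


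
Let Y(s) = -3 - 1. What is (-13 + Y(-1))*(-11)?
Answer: 187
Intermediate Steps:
Y(s) = -4
(-13 + Y(-1))*(-11) = (-13 - 4)*(-11) = -17*(-11) = 187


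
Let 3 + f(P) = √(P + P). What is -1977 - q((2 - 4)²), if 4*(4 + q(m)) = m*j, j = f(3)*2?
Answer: -1967 - 2*√6 ≈ -1971.9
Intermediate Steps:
f(P) = -3 + √2*√P (f(P) = -3 + √(P + P) = -3 + √(2*P) = -3 + √2*√P)
j = -6 + 2*√6 (j = (-3 + √2*√3)*2 = (-3 + √6)*2 = -6 + 2*√6 ≈ -1.1010)
q(m) = -4 + m*(-6 + 2*√6)/4 (q(m) = -4 + (m*(-6 + 2*√6))/4 = -4 + m*(-6 + 2*√6)/4)
-1977 - q((2 - 4)²) = -1977 - (-4 - (2 - 4)²*(3 - √6)/2) = -1977 - (-4 - ½*(-2)²*(3 - √6)) = -1977 - (-4 - ½*4*(3 - √6)) = -1977 - (-4 + (-6 + 2*√6)) = -1977 - (-10 + 2*√6) = -1977 + (10 - 2*√6) = -1967 - 2*√6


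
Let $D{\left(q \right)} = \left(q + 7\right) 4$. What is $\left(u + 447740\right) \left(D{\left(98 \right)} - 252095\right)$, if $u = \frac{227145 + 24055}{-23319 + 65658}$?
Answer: $- \frac{4771031932725500}{42339} \approx -1.1269 \cdot 10^{11}$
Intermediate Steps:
$D{\left(q \right)} = 28 + 4 q$ ($D{\left(q \right)} = \left(7 + q\right) 4 = 28 + 4 q$)
$u = \frac{251200}{42339} \approx 5.9331$
$\left(u + 447740\right) \left(D{\left(98 \right)} - 252095\right) = \left(\frac{251200}{42339} + 447740\right) \left(\left(28 + 4 \cdot 98\right) - 252095\right) = \frac{18957115060 \left(\left(28 + 392\right) - 252095\right)}{42339} = \frac{18957115060 \left(420 - 252095\right)}{42339} = \frac{18957115060}{42339} \left(-251675\right) = - \frac{4771031932725500}{42339}$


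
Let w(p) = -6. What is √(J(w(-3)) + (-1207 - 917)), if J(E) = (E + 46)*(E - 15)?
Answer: 2*I*√741 ≈ 54.443*I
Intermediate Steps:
J(E) = (-15 + E)*(46 + E) (J(E) = (46 + E)*(-15 + E) = (-15 + E)*(46 + E))
√(J(w(-3)) + (-1207 - 917)) = √((-690 + (-6)² + 31*(-6)) + (-1207 - 917)) = √((-690 + 36 - 186) - 2124) = √(-840 - 2124) = √(-2964) = 2*I*√741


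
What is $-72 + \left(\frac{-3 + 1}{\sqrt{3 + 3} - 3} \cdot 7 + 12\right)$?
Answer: $-46 + \frac{14 \sqrt{6}}{3} \approx -34.569$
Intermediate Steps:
$-72 + \left(\frac{-3 + 1}{\sqrt{3 + 3} - 3} \cdot 7 + 12\right) = -72 + \left(- \frac{2}{\sqrt{6} - 3} \cdot 7 + 12\right) = -72 + \left(- \frac{2}{-3 + \sqrt{6}} \cdot 7 + 12\right) = -72 - \left(-12 + \frac{14}{-3 + \sqrt{6}}\right) = -60 - \frac{14}{-3 + \sqrt{6}}$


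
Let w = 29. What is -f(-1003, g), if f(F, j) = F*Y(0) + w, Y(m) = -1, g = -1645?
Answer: -1032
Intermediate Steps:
f(F, j) = 29 - F (f(F, j) = F*(-1) + 29 = -F + 29 = 29 - F)
-f(-1003, g) = -(29 - 1*(-1003)) = -(29 + 1003) = -1*1032 = -1032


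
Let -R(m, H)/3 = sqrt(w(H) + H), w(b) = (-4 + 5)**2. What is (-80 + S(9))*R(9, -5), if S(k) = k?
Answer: 426*I ≈ 426.0*I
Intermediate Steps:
w(b) = 1 (w(b) = 1**2 = 1)
R(m, H) = -3*sqrt(1 + H)
(-80 + S(9))*R(9, -5) = (-80 + 9)*(-3*sqrt(1 - 5)) = -(-213)*sqrt(-4) = -(-213)*2*I = -(-426)*I = 426*I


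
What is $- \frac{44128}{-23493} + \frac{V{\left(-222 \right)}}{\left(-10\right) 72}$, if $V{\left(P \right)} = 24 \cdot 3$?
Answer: $\frac{417787}{234930} \approx 1.7783$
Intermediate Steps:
$V{\left(P \right)} = 72$
$- \frac{44128}{-23493} + \frac{V{\left(-222 \right)}}{\left(-10\right) 72} = - \frac{44128}{-23493} + \frac{72}{\left(-10\right) 72} = \left(-44128\right) \left(- \frac{1}{23493}\right) + \frac{72}{-720} = \frac{44128}{23493} + 72 \left(- \frac{1}{720}\right) = \frac{44128}{23493} - \frac{1}{10} = \frac{417787}{234930}$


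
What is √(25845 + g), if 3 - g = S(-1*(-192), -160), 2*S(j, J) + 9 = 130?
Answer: 5*√4126/2 ≈ 160.58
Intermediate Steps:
S(j, J) = 121/2 (S(j, J) = -9/2 + (½)*130 = -9/2 + 65 = 121/2)
g = -115/2 (g = 3 - 1*121/2 = 3 - 121/2 = -115/2 ≈ -57.500)
√(25845 + g) = √(25845 - 115/2) = √(51575/2) = 5*√4126/2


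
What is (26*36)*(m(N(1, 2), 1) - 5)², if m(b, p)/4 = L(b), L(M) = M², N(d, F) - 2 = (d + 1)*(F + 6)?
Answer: 1560013416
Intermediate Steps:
N(d, F) = 2 + (1 + d)*(6 + F) (N(d, F) = 2 + (d + 1)*(F + 6) = 2 + (1 + d)*(6 + F))
m(b, p) = 4*b²
(26*36)*(m(N(1, 2), 1) - 5)² = (26*36)*(4*(8 + 2 + 6*1 + 2*1)² - 5)² = 936*(4*(8 + 2 + 6 + 2)² - 5)² = 936*(4*18² - 5)² = 936*(4*324 - 5)² = 936*(1296 - 5)² = 936*1291² = 936*1666681 = 1560013416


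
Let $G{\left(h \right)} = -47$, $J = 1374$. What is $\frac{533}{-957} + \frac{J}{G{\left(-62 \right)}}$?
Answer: $- \frac{1339969}{44979} \approx -29.791$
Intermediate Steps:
$\frac{533}{-957} + \frac{J}{G{\left(-62 \right)}} = \frac{533}{-957} + \frac{1374}{-47} = 533 \left(- \frac{1}{957}\right) + 1374 \left(- \frac{1}{47}\right) = - \frac{533}{957} - \frac{1374}{47} = - \frac{1339969}{44979}$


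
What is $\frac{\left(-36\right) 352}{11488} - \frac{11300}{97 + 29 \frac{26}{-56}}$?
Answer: $- \frac{114513844}{839701} \approx -136.37$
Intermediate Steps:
$\frac{\left(-36\right) 352}{11488} - \frac{11300}{97 + 29 \frac{26}{-56}} = \left(-12672\right) \frac{1}{11488} - \frac{11300}{97 + 29 \cdot 26 \left(- \frac{1}{56}\right)} = - \frac{396}{359} - \frac{11300}{97 + 29 \left(- \frac{13}{28}\right)} = - \frac{396}{359} - \frac{11300}{97 - \frac{377}{28}} = - \frac{396}{359} - \frac{11300}{\frac{2339}{28}} = - \frac{396}{359} - \frac{316400}{2339} = - \frac{114513844}{839701}$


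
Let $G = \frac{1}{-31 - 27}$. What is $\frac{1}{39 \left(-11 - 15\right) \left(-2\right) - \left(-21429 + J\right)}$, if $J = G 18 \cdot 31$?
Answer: $\frac{29}{680532} \approx 4.2614 \cdot 10^{-5}$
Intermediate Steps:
$G = - \frac{1}{58}$ ($G = \frac{1}{-58} = - \frac{1}{58} \approx -0.017241$)
$J = - \frac{279}{29}$ ($J = \left(- \frac{1}{58}\right) 18 \cdot 31 = \left(- \frac{9}{29}\right) 31 = - \frac{279}{29} \approx -9.6207$)
$\frac{1}{39 \left(-11 - 15\right) \left(-2\right) - \left(-21429 + J\right)} = \frac{1}{39 \left(-11 - 15\right) \left(-2\right) + \left(\left(10409 + 11020\right) - - \frac{279}{29}\right)} = \frac{1}{39 \left(-11 - 15\right) \left(-2\right) + \left(21429 + \frac{279}{29}\right)} = \frac{1}{39 \left(-26\right) \left(-2\right) + \frac{621720}{29}} = \frac{1}{\left(-1014\right) \left(-2\right) + \frac{621720}{29}} = \frac{1}{2028 + \frac{621720}{29}} = \frac{1}{\frac{680532}{29}} = \frac{29}{680532}$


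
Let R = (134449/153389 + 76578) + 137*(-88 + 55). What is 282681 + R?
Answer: 54413041531/153389 ≈ 3.5474e+5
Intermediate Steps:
R = 11052885622/153389 (R = (134449*(1/153389) + 76578) + 137*(-33) = (134449/153389 + 76578) - 4521 = 11746357291/153389 - 4521 = 11052885622/153389 ≈ 72058.)
282681 + R = 282681 + 11052885622/153389 = 54413041531/153389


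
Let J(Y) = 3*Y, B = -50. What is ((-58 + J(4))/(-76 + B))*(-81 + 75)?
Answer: -46/21 ≈ -2.1905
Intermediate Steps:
((-58 + J(4))/(-76 + B))*(-81 + 75) = ((-58 + 3*4)/(-76 - 50))*(-81 + 75) = ((-58 + 12)/(-126))*(-6) = -46*(-1/126)*(-6) = (23/63)*(-6) = -46/21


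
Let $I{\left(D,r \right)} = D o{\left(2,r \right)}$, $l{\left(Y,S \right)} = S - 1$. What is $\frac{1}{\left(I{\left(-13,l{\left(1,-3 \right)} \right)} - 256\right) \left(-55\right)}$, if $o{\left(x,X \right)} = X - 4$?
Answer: $\frac{1}{8360} \approx 0.00011962$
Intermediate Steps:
$l{\left(Y,S \right)} = -1 + S$ ($l{\left(Y,S \right)} = S - 1 = -1 + S$)
$o{\left(x,X \right)} = -4 + X$ ($o{\left(x,X \right)} = X - 4 = -4 + X$)
$I{\left(D,r \right)} = D \left(-4 + r\right)$
$\frac{1}{\left(I{\left(-13,l{\left(1,-3 \right)} \right)} - 256\right) \left(-55\right)} = \frac{1}{\left(- 13 \left(-4 - 4\right) - 256\right) \left(-55\right)} = \frac{1}{\left(\left(-13\right) \left(-8\right) - 256\right) \left(-55\right)} = \frac{1}{\left(104 - 256\right) \left(-55\right)} = \frac{1}{\left(-152\right) \left(-55\right)} = \frac{1}{8360}$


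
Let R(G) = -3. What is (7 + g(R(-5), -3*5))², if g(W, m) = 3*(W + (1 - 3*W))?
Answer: 784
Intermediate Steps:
g(W, m) = 3 - 6*W (g(W, m) = 3*(1 - 2*W) = 3 - 6*W)
(7 + g(R(-5), -3*5))² = (7 + (3 - 6*(-3)))² = (7 + (3 + 18))² = (7 + 21)² = 28² = 784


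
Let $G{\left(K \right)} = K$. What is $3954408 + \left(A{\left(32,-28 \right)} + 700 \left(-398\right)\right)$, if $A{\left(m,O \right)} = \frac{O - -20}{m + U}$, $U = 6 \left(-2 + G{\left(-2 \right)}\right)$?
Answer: $3675807$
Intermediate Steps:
$U = -24$ ($U = 6 \left(-2 - 2\right) = 6 \left(-4\right) = -24$)
$A{\left(m,O \right)} = \frac{20 + O}{-24 + m}$ ($A{\left(m,O \right)} = \frac{O - -20}{m - 24} = \frac{O + 20}{-24 + m} = \frac{20 + O}{-24 + m}$)
$3954408 + \left(A{\left(32,-28 \right)} + 700 \left(-398\right)\right) = 3954408 + \left(\frac{20 - 28}{-24 + 32} + 700 \left(-398\right)\right) = 3954408 - \left(278600 - \frac{1}{8} \left(-8\right)\right) = 3954408 + \left(\frac{1}{8} \left(-8\right) - 278600\right) = 3954408 - 278601 = 3675807$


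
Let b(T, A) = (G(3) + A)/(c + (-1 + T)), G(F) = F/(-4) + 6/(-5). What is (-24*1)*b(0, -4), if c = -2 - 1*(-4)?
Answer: 714/5 ≈ 142.80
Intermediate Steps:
G(F) = -6/5 - F/4 (G(F) = F*(-¼) + 6*(-⅕) = -F/4 - 6/5 = -6/5 - F/4)
c = 2 (c = -2 + 4 = 2)
b(T, A) = (-39/20 + A)/(1 + T) (b(T, A) = ((-6/5 - ¼*3) + A)/(2 + (-1 + T)) = ((-6/5 - ¾) + A)/(1 + T) = (-39/20 + A)/(1 + T))
(-24*1)*b(0, -4) = (-24*1)*((-39/20 - 4)/(1 + 0)) = -24*(-119)/(1*20) = -24*(-119)/20 = -24*(-119/20) = 714/5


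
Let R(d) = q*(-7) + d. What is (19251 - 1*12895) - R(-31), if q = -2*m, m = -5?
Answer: 6457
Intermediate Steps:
q = 10 (q = -2*(-5) = 10)
R(d) = -70 + d (R(d) = 10*(-7) + d = -70 + d)
(19251 - 1*12895) - R(-31) = (19251 - 1*12895) - (-70 - 31) = (19251 - 12895) - 1*(-101) = 6356 + 101 = 6457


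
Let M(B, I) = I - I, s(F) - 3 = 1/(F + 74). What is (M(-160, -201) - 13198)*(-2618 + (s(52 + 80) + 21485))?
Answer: -25651771379/103 ≈ -2.4905e+8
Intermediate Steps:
s(F) = 3 + 1/(74 + F) (s(F) = 3 + 1/(F + 74) = 3 + 1/(74 + F))
M(B, I) = 0
(M(-160, -201) - 13198)*(-2618 + (s(52 + 80) + 21485)) = (0 - 13198)*(-2618 + ((223 + 3*(52 + 80))/(74 + (52 + 80)) + 21485)) = -13198*(-2618 + ((223 + 3*132)/(74 + 132) + 21485)) = -13198*(-2618 + ((223 + 396)/206 + 21485)) = -13198*(-2618 + ((1/206)*619 + 21485)) = -13198*(-2618 + (619/206 + 21485)) = -13198*(-2618 + 4426529/206) = -13198*3887221/206 = -25651771379/103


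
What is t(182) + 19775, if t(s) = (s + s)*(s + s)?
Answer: 152271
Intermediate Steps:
t(s) = 4*s**2 (t(s) = (2*s)*(2*s) = 4*s**2)
t(182) + 19775 = 4*182**2 + 19775 = 4*33124 + 19775 = 132496 + 19775 = 152271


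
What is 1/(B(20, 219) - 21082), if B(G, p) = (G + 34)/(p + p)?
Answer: -73/1538977 ≈ -4.7434e-5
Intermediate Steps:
B(G, p) = (34 + G)/(2*p) (B(G, p) = (34 + G)/((2*p)) = (34 + G)*(1/(2*p)) = (34 + G)/(2*p))
1/(B(20, 219) - 21082) = 1/((½)*(34 + 20)/219 - 21082) = 1/((½)*(1/219)*54 - 21082) = 1/(9/73 - 21082) = 1/(-1538977/73) = -73/1538977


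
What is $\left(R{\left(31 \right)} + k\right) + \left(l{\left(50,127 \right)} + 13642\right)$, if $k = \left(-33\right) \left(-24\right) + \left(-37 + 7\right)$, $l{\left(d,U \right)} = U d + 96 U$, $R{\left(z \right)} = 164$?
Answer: $33110$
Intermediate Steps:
$l{\left(d,U \right)} = 96 U + U d$
$k = 762$ ($k = 792 - 30 = 762$)
$\left(R{\left(31 \right)} + k\right) + \left(l{\left(50,127 \right)} + 13642\right) = \left(164 + 762\right) + \left(127 \left(96 + 50\right) + 13642\right) = 926 + \left(127 \cdot 146 + 13642\right) = 926 + \left(18542 + 13642\right) = 926 + 32184 = 33110$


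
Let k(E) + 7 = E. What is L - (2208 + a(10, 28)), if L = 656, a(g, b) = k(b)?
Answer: -1573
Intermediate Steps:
k(E) = -7 + E
a(g, b) = -7 + b
L - (2208 + a(10, 28)) = 656 - (2208 + (-7 + 28)) = 656 - (2208 + 21) = 656 - 1*2229 = 656 - 2229 = -1573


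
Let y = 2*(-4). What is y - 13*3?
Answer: -47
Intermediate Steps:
y = -8
y - 13*3 = -8 - 13*3 = -8 - 39 = -47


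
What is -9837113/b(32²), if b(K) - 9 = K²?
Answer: -9837113/1048585 ≈ -9.3813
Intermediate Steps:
b(K) = 9 + K²
-9837113/b(32²) = -9837113/(9 + (32²)²) = -9837113/(9 + 1024²) = -9837113/(9 + 1048576) = -9837113/1048585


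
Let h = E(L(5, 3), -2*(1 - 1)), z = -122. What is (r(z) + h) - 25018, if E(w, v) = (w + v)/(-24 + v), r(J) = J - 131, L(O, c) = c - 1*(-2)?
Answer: -606509/24 ≈ -25271.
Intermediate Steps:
L(O, c) = 2 + c (L(O, c) = c + 2 = 2 + c)
r(J) = -131 + J
E(w, v) = (v + w)/(-24 + v)
h = -5/24 (h = (-2*(1 - 1) + (2 + 3))/(-24 - 2*(1 - 1)) = (-2*0 + 5)/(-24 - 2*0) = (0 + 5)/(-24 + 0) = 5/(-24) = -1/24*5 = -5/24 ≈ -0.20833)
(r(z) + h) - 25018 = ((-131 - 122) - 5/24) - 25018 = (-253 - 5/24) - 25018 = -6077/24 - 25018 = -606509/24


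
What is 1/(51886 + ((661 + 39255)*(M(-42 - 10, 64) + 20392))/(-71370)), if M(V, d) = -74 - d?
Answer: 2745/111332506 ≈ 2.4656e-5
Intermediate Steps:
1/(51886 + ((661 + 39255)*(M(-42 - 10, 64) + 20392))/(-71370)) = 1/(51886 + ((661 + 39255)*((-74 - 1*64) + 20392))/(-71370)) = 1/(51886 + (39916*((-74 - 64) + 20392))*(-1/71370)) = 1/(51886 + (39916*(-138 + 20392))*(-1/71370)) = 1/(51886 + (39916*20254)*(-1/71370)) = 1/(51886 + 808458664*(-1/71370)) = 1/(51886 - 31094564/2745) = 1/(111332506/2745) = 2745/111332506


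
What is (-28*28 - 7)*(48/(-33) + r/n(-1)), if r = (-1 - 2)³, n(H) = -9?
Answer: -13447/11 ≈ -1222.5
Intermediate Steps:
r = -27 (r = (-1 - 1*2)³ = (-1 - 2)³ = (-3)³ = -27)
(-28*28 - 7)*(48/(-33) + r/n(-1)) = (-28*28 - 7)*(48/(-33) - 27/(-9)) = (-784 - 7)*(48*(-1/33) - 27*(-⅑)) = -791*(-16/11 + 3) = -791*17/11 = -13447/11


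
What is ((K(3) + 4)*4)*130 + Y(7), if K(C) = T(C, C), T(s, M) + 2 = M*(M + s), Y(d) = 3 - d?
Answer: 10396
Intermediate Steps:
T(s, M) = -2 + M*(M + s)
K(C) = -2 + 2*C² (K(C) = -2 + C² + C*C = -2 + C² + C² = -2 + 2*C²)
((K(3) + 4)*4)*130 + Y(7) = (((-2 + 2*3²) + 4)*4)*130 + (3 - 1*7) = (((-2 + 2*9) + 4)*4)*130 + (3 - 7) = (((-2 + 18) + 4)*4)*130 - 4 = ((16 + 4)*4)*130 - 4 = (20*4)*130 - 4 = 80*130 - 4 = 10400 - 4 = 10396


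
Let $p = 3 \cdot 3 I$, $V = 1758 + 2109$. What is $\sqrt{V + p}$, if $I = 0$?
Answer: $\sqrt{3867} \approx 62.185$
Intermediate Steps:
$V = 3867$
$p = 0$ ($p = 3 \cdot 3 \cdot 0 = 9 \cdot 0 = 0$)
$\sqrt{V + p} = \sqrt{3867 + 0} = \sqrt{3867}$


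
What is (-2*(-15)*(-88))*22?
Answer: -58080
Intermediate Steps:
(-2*(-15)*(-88))*22 = (30*(-88))*22 = -2640*22 = -58080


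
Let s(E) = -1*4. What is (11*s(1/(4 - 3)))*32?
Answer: -1408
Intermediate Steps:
s(E) = -4
(11*s(1/(4 - 3)))*32 = (11*(-4))*32 = -44*32 = -1408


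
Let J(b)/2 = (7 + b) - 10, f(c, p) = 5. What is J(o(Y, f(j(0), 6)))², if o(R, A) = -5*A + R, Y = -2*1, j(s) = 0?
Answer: 3600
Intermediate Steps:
Y = -2
o(R, A) = R - 5*A
J(b) = -6 + 2*b (J(b) = 2*((7 + b) - 10) = 2*(-3 + b) = -6 + 2*b)
J(o(Y, f(j(0), 6)))² = (-6 + 2*(-2 - 5*5))² = (-6 + 2*(-2 - 25))² = (-6 + 2*(-27))² = (-6 - 54)² = (-60)² = 3600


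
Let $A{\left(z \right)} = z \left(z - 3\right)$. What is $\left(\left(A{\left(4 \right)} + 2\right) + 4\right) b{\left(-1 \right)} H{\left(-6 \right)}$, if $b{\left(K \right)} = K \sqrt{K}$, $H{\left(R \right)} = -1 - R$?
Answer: $- 50 i \approx - 50.0 i$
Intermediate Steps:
$A{\left(z \right)} = z \left(-3 + z\right)$
$b{\left(K \right)} = K^{\frac{3}{2}}$
$\left(\left(A{\left(4 \right)} + 2\right) + 4\right) b{\left(-1 \right)} H{\left(-6 \right)} = \left(\left(4 \left(-3 + 4\right) + 2\right) + 4\right) \left(-1\right)^{\frac{3}{2}} \left(-1 - -6\right) = \left(\left(4 \cdot 1 + 2\right) + 4\right) \left(- i\right) \left(-1 + 6\right) = \left(\left(4 + 2\right) + 4\right) \left(- i\right) 5 = \left(6 + 4\right) \left(- i\right) 5 = 10 \left(- i\right) 5 = - 10 i 5 = - 50 i$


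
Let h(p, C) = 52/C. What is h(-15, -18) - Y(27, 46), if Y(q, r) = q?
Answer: -269/9 ≈ -29.889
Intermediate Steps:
h(-15, -18) - Y(27, 46) = 52/(-18) - 1*27 = 52*(-1/18) - 27 = -26/9 - 27 = -269/9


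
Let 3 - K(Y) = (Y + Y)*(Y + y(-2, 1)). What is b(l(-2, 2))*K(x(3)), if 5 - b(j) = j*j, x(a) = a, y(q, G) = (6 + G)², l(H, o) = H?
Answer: -309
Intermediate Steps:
b(j) = 5 - j² (b(j) = 5 - j*j = 5 - j²)
K(Y) = 3 - 2*Y*(49 + Y) (K(Y) = 3 - (Y + Y)*(Y + (6 + 1)²) = 3 - 2*Y*(Y + 7²) = 3 - 2*Y*(Y + 49) = 3 - 2*Y*(49 + Y))
b(l(-2, 2))*K(x(3)) = (5 - 1*(-2)²)*(3 - 98*3 - 2*3²) = (5 - 1*4)*(3 - 294 - 2*9) = (5 - 4)*(3 - 294 - 18) = 1*(-309) = -309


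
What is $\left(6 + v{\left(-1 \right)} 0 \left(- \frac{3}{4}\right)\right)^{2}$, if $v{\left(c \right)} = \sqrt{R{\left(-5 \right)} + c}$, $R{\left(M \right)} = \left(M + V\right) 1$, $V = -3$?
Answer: $36$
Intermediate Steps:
$R{\left(M \right)} = -3 + M$ ($R{\left(M \right)} = \left(M - 3\right) 1 = \left(-3 + M\right) 1 = -3 + M$)
$v{\left(c \right)} = \sqrt{-8 + c}$ ($v{\left(c \right)} = \sqrt{\left(-3 - 5\right) + c} = \sqrt{-8 + c}$)
$\left(6 + v{\left(-1 \right)} 0 \left(- \frac{3}{4}\right)\right)^{2} = \left(6 + \sqrt{-8 - 1} \cdot 0 \left(- \frac{3}{4}\right)\right)^{2} = \left(6 + \sqrt{-9} \cdot 0 \left(\left(-3\right) \frac{1}{4}\right)\right)^{2} = \left(6 + 3 i 0 \left(- \frac{3}{4}\right)\right)^{2} = \left(6 + 3 i 0\right)^{2} = \left(6 + 0\right)^{2} = 6^{2} = 36$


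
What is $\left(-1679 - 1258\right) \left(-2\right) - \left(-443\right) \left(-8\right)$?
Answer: $2330$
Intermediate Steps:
$\left(-1679 - 1258\right) \left(-2\right) - \left(-443\right) \left(-8\right) = \left(-1679 - 1258\right) \left(-2\right) - 3544 = \left(-2937\right) \left(-2\right) - 3544 = 5874 - 3544 = 2330$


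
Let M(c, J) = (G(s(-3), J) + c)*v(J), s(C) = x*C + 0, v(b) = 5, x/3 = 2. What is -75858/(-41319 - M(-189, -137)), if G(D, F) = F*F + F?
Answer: 37929/66767 ≈ 0.56808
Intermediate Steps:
x = 6 (x = 3*2 = 6)
s(C) = 6*C (s(C) = 6*C + 0 = 6*C)
G(D, F) = F + F² (G(D, F) = F² + F = F + F²)
M(c, J) = 5*c + 5*J*(1 + J) (M(c, J) = (J*(1 + J) + c)*5 = (c + J*(1 + J))*5 = 5*c + 5*J*(1 + J))
-75858/(-41319 - M(-189, -137)) = -75858/(-41319 - (5*(-189) + 5*(-137)*(1 - 137))) = -75858/(-41319 - (-945 + 5*(-137)*(-136))) = -75858/(-41319 - (-945 + 93160)) = -75858/(-41319 - 1*92215) = -75858/(-41319 - 92215) = -75858/(-133534) = -75858*(-1/133534) = 37929/66767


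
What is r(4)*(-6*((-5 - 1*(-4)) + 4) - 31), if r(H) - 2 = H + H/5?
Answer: -1666/5 ≈ -333.20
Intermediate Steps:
r(H) = 2 + 6*H/5 (r(H) = 2 + (H + H/5) = 2 + 6*H/5)
r(4)*(-6*((-5 - 1*(-4)) + 4) - 31) = (2 + (6/5)*4)*(-6*((-5 - 1*(-4)) + 4) - 31) = (2 + 24/5)*(-6*((-5 + 4) + 4) - 31) = 34*(-6*(-1 + 4) - 31)/5 = 34*(-6*3 - 31)/5 = 34*(-18 - 31)/5 = (34/5)*(-49) = -1666/5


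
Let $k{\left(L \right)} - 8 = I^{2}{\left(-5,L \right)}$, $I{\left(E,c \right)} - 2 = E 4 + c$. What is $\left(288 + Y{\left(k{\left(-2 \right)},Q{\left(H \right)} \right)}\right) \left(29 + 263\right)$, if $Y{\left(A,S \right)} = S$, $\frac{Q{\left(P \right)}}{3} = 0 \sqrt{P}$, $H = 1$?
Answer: $84096$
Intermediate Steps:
$I{\left(E,c \right)} = 2 + c + 4 E$ ($I{\left(E,c \right)} = 2 + \left(E 4 + c\right) = 2 + \left(4 E + c\right) = 2 + \left(c + 4 E\right) = 2 + c + 4 E$)
$k{\left(L \right)} = 8 + \left(-18 + L\right)^{2}$ ($k{\left(L \right)} = 8 + \left(2 + L + 4 \left(-5\right)\right)^{2} = 8 + \left(2 + L - 20\right)^{2} = 8 + \left(-18 + L\right)^{2}$)
$Q{\left(P \right)} = 0$ ($Q{\left(P \right)} = 3 \cdot 0 \sqrt{P} = 3 \cdot 0 = 0$)
$\left(288 + Y{\left(k{\left(-2 \right)},Q{\left(H \right)} \right)}\right) \left(29 + 263\right) = \left(288 + 0\right) \left(29 + 263\right) = 288 \cdot 292 = 84096$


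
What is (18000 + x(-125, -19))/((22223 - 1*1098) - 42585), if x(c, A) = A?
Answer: -17981/21460 ≈ -0.83788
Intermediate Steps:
(18000 + x(-125, -19))/((22223 - 1*1098) - 42585) = (18000 - 19)/((22223 - 1*1098) - 42585) = 17981/((22223 - 1098) - 42585) = 17981/(21125 - 42585) = 17981/(-21460) = 17981*(-1/21460) = -17981/21460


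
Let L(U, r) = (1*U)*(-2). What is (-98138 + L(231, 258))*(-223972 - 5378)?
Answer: 22613910000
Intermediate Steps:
L(U, r) = -2*U (L(U, r) = U*(-2) = -2*U)
(-98138 + L(231, 258))*(-223972 - 5378) = (-98138 - 2*231)*(-223972 - 5378) = (-98138 - 462)*(-229350) = -98600*(-229350) = 22613910000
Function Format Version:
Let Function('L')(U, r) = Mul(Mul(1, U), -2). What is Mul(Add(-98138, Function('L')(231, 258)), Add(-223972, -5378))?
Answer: 22613910000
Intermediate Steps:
Function('L')(U, r) = Mul(-2, U) (Function('L')(U, r) = Mul(U, -2) = Mul(-2, U))
Mul(Add(-98138, Function('L')(231, 258)), Add(-223972, -5378)) = Mul(Add(-98138, Mul(-2, 231)), Add(-223972, -5378)) = Mul(Add(-98138, -462), -229350) = Mul(-98600, -229350) = 22613910000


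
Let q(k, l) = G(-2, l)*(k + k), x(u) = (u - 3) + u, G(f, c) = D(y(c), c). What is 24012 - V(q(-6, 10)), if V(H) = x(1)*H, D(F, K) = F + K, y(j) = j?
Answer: 23772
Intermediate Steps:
G(f, c) = 2*c (G(f, c) = c + c = 2*c)
x(u) = -3 + 2*u (x(u) = (-3 + u) + u = -3 + 2*u)
q(k, l) = 4*k*l (q(k, l) = (2*l)*(k + k) = (2*l)*(2*k) = 4*k*l)
V(H) = -H (V(H) = (-3 + 2*1)*H = (-3 + 2)*H = -H)
24012 - V(q(-6, 10)) = 24012 - (-1)*4*(-6)*10 = 24012 - (-1)*(-240) = 24012 - 1*240 = 24012 - 240 = 23772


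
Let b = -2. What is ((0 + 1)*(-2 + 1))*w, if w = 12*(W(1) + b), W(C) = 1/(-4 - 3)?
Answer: 180/7 ≈ 25.714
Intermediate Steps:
W(C) = -1/7 (W(C) = 1/(-7) = -1/7)
w = -180/7 (w = 12*(-1/7 - 2) = 12*(-15/7) = -180/7 ≈ -25.714)
((0 + 1)*(-2 + 1))*w = ((0 + 1)*(-2 + 1))*(-180/7) = (1*(-1))*(-180/7) = -1*(-180/7) = 180/7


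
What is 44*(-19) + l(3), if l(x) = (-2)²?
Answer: -832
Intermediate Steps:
l(x) = 4
44*(-19) + l(3) = 44*(-19) + 4 = -836 + 4 = -832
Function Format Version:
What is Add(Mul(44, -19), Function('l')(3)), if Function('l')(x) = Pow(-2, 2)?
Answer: -832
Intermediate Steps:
Function('l')(x) = 4
Add(Mul(44, -19), Function('l')(3)) = Add(Mul(44, -19), 4) = Add(-836, 4) = -832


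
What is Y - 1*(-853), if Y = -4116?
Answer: -3263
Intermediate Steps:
Y - 1*(-853) = -4116 - 1*(-853) = -4116 + 853 = -3263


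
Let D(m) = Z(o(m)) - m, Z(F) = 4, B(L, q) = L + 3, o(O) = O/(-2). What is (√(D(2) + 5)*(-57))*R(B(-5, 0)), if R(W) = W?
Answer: 114*√7 ≈ 301.62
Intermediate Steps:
o(O) = -O/2 (o(O) = O*(-½) = -O/2)
B(L, q) = 3 + L
D(m) = 4 - m
(√(D(2) + 5)*(-57))*R(B(-5, 0)) = (√((4 - 1*2) + 5)*(-57))*(3 - 5) = (√((4 - 2) + 5)*(-57))*(-2) = (√(2 + 5)*(-57))*(-2) = (√7*(-57))*(-2) = -57*√7*(-2) = 114*√7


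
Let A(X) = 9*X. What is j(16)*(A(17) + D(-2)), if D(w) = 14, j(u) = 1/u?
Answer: 167/16 ≈ 10.438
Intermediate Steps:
j(16)*(A(17) + D(-2)) = (9*17 + 14)/16 = (153 + 14)/16 = (1/16)*167 = 167/16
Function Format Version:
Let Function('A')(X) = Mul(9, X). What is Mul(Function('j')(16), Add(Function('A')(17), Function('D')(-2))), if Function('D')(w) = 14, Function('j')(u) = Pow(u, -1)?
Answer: Rational(167, 16) ≈ 10.438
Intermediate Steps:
Mul(Function('j')(16), Add(Function('A')(17), Function('D')(-2))) = Mul(Pow(16, -1), Add(Mul(9, 17), 14)) = Mul(Rational(1, 16), Add(153, 14)) = Mul(Rational(1, 16), 167) = Rational(167, 16)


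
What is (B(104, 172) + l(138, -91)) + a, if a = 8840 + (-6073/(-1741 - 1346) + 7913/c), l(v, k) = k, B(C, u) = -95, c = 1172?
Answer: 31341405443/3617964 ≈ 8662.7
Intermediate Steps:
a = 32014346747/3617964 (a = 8840 + (-6073/(-1741 - 1346) + 7913/1172) = 8840 + (-6073/(-3087) + 7913*(1/1172)) = 8840 + (-6073*(-1/3087) + 7913/1172) = 8840 + (6073/3087 + 7913/1172) = 8840 + 31544987/3617964 = 32014346747/3617964 ≈ 8848.7)
(B(104, 172) + l(138, -91)) + a = (-95 - 91) + 32014346747/3617964 = -186 + 32014346747/3617964 = 31341405443/3617964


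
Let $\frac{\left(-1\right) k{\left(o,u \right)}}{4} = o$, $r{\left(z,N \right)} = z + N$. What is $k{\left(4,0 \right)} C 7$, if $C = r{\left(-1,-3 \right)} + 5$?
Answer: $-112$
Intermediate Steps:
$r{\left(z,N \right)} = N + z$
$k{\left(o,u \right)} = - 4 o$
$C = 1$ ($C = \left(-3 - 1\right) + 5 = -4 + 5 = 1$)
$k{\left(4,0 \right)} C 7 = \left(-4\right) 4 \cdot 1 \cdot 7 = \left(-16\right) 1 \cdot 7 = \left(-16\right) 7 = -112$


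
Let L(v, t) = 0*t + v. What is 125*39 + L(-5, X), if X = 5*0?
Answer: 4870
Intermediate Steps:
X = 0
L(v, t) = v (L(v, t) = 0 + v = v)
125*39 + L(-5, X) = 125*39 - 5 = 4875 - 5 = 4870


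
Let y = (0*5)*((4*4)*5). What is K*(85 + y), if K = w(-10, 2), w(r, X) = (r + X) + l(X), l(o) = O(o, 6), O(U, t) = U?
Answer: -510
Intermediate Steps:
l(o) = o
y = 0 (y = 0*(16*5) = 0*80 = 0)
w(r, X) = r + 2*X (w(r, X) = (r + X) + X = (X + r) + X = r + 2*X)
K = -6 (K = -10 + 2*2 = -10 + 4 = -6)
K*(85 + y) = -6*(85 + 0) = -6*85 = -510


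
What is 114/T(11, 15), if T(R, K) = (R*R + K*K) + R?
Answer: 38/119 ≈ 0.31933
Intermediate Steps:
T(R, K) = R + K**2 + R**2 (T(R, K) = (R**2 + K**2) + R = (K**2 + R**2) + R = R + K**2 + R**2)
114/T(11, 15) = 114/(11 + 15**2 + 11**2) = 114/(11 + 225 + 121) = 114/357 = 114*(1/357) = 38/119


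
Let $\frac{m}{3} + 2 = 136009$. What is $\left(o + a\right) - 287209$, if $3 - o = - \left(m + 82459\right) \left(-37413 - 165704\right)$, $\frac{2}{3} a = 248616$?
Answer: $-99624740442$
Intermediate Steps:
$m = 408021$ ($m = -6 + 3 \cdot 136009 = -6 + 408027 = 408021$)
$a = 372924$ ($a = \frac{3}{2} \cdot 248616 = 372924$)
$o = -99624826157$ ($o = 3 - - \left(408021 + 82459\right) \left(-37413 - 165704\right) = 3 - - 490480 \left(-203117\right) = 3 - \left(-1\right) \left(-99624826160\right) = 3 - 99624826160 = -99624826157$)
$\left(o + a\right) - 287209 = \left(-99624826157 + 372924\right) - 287209 = -99624453233 - 287209 = -99624740442$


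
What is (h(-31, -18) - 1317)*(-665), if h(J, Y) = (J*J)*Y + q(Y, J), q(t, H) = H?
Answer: 12399590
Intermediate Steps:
h(J, Y) = J + Y*J² (h(J, Y) = (J*J)*Y + J = J²*Y + J = Y*J² + J = J + Y*J²)
(h(-31, -18) - 1317)*(-665) = (-31*(1 - 31*(-18)) - 1317)*(-665) = (-31*(1 + 558) - 1317)*(-665) = (-31*559 - 1317)*(-665) = (-17329 - 1317)*(-665) = -18646*(-665) = 12399590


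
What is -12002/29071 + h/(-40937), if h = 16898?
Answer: -982567632/1190079527 ≈ -0.82563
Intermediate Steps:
-12002/29071 + h/(-40937) = -12002/29071 + 16898/(-40937) = -12002*1/29071 + 16898*(-1/40937) = -12002/29071 - 16898/40937 = -982567632/1190079527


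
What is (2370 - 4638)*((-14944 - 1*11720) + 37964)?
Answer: -25628400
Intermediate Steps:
(2370 - 4638)*((-14944 - 1*11720) + 37964) = -2268*((-14944 - 11720) + 37964) = -2268*(-26664 + 37964) = -2268*11300 = -25628400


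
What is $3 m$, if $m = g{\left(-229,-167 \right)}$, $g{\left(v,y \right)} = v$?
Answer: $-687$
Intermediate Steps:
$m = -229$
$3 m = 3 \left(-229\right) = -687$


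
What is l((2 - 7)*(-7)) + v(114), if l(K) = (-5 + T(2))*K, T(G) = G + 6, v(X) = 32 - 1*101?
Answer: 36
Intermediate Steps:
v(X) = -69 (v(X) = 32 - 101 = -69)
T(G) = 6 + G
l(K) = 3*K (l(K) = (-5 + (6 + 2))*K = (-5 + 8)*K = 3*K)
l((2 - 7)*(-7)) + v(114) = 3*((2 - 7)*(-7)) - 69 = 3*(-5*(-7)) - 69 = 3*35 - 69 = 105 - 69 = 36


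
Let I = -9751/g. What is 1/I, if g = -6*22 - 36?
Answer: 24/1393 ≈ 0.017229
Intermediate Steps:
g = -168 (g = -132 - 36 = -168)
I = 1393/24 (I = -9751/(-168) = -9751*(-1/168) = 1393/24 ≈ 58.042)
1/I = 1/(1393/24) = 24/1393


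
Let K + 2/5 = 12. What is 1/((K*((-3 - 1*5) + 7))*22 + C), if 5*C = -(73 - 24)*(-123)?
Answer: 5/4751 ≈ 0.0010524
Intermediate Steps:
K = 58/5 (K = -⅖ + 12 = 58/5 ≈ 11.600)
C = 6027/5 (C = (-(73 - 24)*(-123))/5 = (-49*(-123))/5 = (-1*(-6027))/5 = (⅕)*6027 = 6027/5 ≈ 1205.4)
1/((K*((-3 - 1*5) + 7))*22 + C) = 1/((58*((-3 - 1*5) + 7)/5)*22 + 6027/5) = 1/((58*((-3 - 5) + 7)/5)*22 + 6027/5) = 1/((58*(-8 + 7)/5)*22 + 6027/5) = 1/(((58/5)*(-1))*22 + 6027/5) = 1/(-58/5*22 + 6027/5) = 1/(-1276/5 + 6027/5) = 1/(4751/5) = 5/4751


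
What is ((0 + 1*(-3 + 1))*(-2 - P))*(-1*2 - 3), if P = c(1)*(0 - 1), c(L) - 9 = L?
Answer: 80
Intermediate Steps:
c(L) = 9 + L
P = -10 (P = (9 + 1)*(0 - 1) = 10*(-1) = -10)
((0 + 1*(-3 + 1))*(-2 - P))*(-1*2 - 3) = ((0 + 1*(-3 + 1))*(-2 - 1*(-10)))*(-1*2 - 3) = ((0 + 1*(-2))*(-2 + 10))*(-2 - 3) = ((0 - 2)*8)*(-5) = -2*8*(-5) = -16*(-5) = 80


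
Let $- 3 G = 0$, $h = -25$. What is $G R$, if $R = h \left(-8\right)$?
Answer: $0$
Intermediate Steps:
$G = 0$ ($G = \left(- \frac{1}{3}\right) 0 = 0$)
$R = 200$ ($R = \left(-25\right) \left(-8\right) = 200$)
$G R = 0 \cdot 200 = 0$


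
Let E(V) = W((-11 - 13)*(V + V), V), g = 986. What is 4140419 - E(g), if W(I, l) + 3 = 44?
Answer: 4140378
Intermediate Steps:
W(I, l) = 41 (W(I, l) = -3 + 44 = 41)
E(V) = 41
4140419 - E(g) = 4140419 - 1*41 = 4140419 - 41 = 4140378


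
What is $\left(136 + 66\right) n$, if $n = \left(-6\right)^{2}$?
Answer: $7272$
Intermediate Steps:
$n = 36$
$\left(136 + 66\right) n = \left(136 + 66\right) 36 = 202 \cdot 36 = 7272$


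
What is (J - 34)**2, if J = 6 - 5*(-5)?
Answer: 9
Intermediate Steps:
J = 31 (J = 6 + 25 = 31)
(J - 34)**2 = (31 - 34)**2 = (-3)**2 = 9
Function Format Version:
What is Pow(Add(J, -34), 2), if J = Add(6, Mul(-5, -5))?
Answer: 9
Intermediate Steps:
J = 31 (J = Add(6, 25) = 31)
Pow(Add(J, -34), 2) = Pow(Add(31, -34), 2) = Pow(-3, 2) = 9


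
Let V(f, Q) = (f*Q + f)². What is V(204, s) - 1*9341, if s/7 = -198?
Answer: 79828842259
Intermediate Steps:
s = -1386 (s = 7*(-198) = -1386)
V(f, Q) = (f + Q*f)² (V(f, Q) = (Q*f + f)² = (f + Q*f)²)
V(204, s) - 1*9341 = 204²*(1 - 1386)² - 1*9341 = 41616*(-1385)² - 9341 = 41616*1918225 - 9341 = 79828851600 - 9341 = 79828842259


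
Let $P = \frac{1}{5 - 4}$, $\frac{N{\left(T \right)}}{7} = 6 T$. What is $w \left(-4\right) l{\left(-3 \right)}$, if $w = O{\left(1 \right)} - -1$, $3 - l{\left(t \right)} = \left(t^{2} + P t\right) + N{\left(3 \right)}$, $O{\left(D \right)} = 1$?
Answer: $1032$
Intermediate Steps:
$N{\left(T \right)} = 42 T$ ($N{\left(T \right)} = 7 \cdot 6 T = 42 T$)
$P = 1$ ($P = 1^{-1} = 1$)
$l{\left(t \right)} = -123 - t - t^{2}$ ($l{\left(t \right)} = 3 - \left(\left(t^{2} + 1 t\right) + 42 \cdot 3\right) = 3 - \left(\left(t^{2} + t\right) + 126\right) = 3 - \left(\left(t + t^{2}\right) + 126\right) = 3 - \left(126 + t + t^{2}\right) = -123 - t - t^{2}$)
$w = 2$ ($w = 1 - -1 = 1 + 1 = 2$)
$w \left(-4\right) l{\left(-3 \right)} = 2 \left(-4\right) \left(-123 - -3 - \left(-3\right)^{2}\right) = - 8 \left(-123 + 3 - 9\right) = \left(-8\right) \left(-129\right) = 1032$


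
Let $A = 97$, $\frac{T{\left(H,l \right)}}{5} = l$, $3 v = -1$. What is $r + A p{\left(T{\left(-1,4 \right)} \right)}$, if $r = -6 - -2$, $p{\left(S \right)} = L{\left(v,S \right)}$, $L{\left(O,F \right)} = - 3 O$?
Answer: $93$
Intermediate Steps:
$v = - \frac{1}{3}$ ($v = \frac{1}{3} \left(-1\right) = - \frac{1}{3} \approx -0.33333$)
$T{\left(H,l \right)} = 5 l$
$p{\left(S \right)} = 1$ ($p{\left(S \right)} = \left(-3\right) \left(- \frac{1}{3}\right) = 1$)
$r = -4$ ($r = -6 + 2 = -4$)
$r + A p{\left(T{\left(-1,4 \right)} \right)} = -4 + 97 \cdot 1 = -4 + 97 = 93$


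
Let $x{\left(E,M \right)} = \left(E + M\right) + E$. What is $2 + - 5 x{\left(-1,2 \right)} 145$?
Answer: $2$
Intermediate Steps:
$x{\left(E,M \right)} = M + 2 E$
$2 + - 5 x{\left(-1,2 \right)} 145 = 2 + - 5 \left(2 + 2 \left(-1\right)\right) 145 = 2 + - 5 \left(2 - 2\right) 145 = 2 + \left(-5\right) 0 \cdot 145 = 2 + 0 \cdot 145 = 2 + 0 = 2$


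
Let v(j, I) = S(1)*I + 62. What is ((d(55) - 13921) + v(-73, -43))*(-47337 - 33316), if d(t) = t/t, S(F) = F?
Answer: 1121157353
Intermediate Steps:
v(j, I) = 62 + I (v(j, I) = 1*I + 62 = I + 62 = 62 + I)
d(t) = 1
((d(55) - 13921) + v(-73, -43))*(-47337 - 33316) = ((1 - 13921) + (62 - 43))*(-47337 - 33316) = (-13920 + 19)*(-80653) = -13901*(-80653) = 1121157353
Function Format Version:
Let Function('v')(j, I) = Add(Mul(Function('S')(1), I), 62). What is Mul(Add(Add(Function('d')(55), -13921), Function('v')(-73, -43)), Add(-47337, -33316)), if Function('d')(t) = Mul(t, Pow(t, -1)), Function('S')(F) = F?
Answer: 1121157353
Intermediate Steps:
Function('v')(j, I) = Add(62, I) (Function('v')(j, I) = Add(Mul(1, I), 62) = Add(I, 62) = Add(62, I))
Function('d')(t) = 1
Mul(Add(Add(Function('d')(55), -13921), Function('v')(-73, -43)), Add(-47337, -33316)) = Mul(Add(Add(1, -13921), Add(62, -43)), Add(-47337, -33316)) = Mul(Add(-13920, 19), -80653) = Mul(-13901, -80653) = 1121157353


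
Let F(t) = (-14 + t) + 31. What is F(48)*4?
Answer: 260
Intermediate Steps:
F(t) = 17 + t
F(48)*4 = (17 + 48)*4 = 65*4 = 260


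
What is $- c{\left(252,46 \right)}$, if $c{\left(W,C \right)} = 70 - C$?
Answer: $-24$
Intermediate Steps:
$- c{\left(252,46 \right)} = - (70 - 46) = \left(-1\right) 24 = -24$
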